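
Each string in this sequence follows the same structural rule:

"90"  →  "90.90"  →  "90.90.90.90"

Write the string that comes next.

s(k+1) = s(k)·.·s(k) — each term doubles the last with '.' between the halves.
So the next term is two copies of 90.90.90.90 with '.' between the halves.

90.90.90.90.90.90.90.90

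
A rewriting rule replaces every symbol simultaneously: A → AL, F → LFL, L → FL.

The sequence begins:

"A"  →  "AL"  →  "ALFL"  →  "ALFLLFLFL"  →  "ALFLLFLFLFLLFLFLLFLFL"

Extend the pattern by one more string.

ALFLLFLFLFLLFLFLLFLFLLFLFLFLLFLFLLFLFLFLLFLFLLFLFL

Replace each of the 21 characters of ALFLLFLFLFLLFLFLLFLFL in place — AL FL LFL FL FL LFL FL LFL FL LFL FL FL LFL FL LFL FL FL LFL FL LFL FL — and concatenate.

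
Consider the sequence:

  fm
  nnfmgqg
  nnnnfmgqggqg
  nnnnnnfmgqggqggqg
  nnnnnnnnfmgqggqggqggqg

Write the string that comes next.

Each term wraps the previous one in nn on the left and gqg on the right.
So the next term is nn·nnnnnnnnfmgqggqggqggqg·gqg.

nnnnnnnnnnfmgqggqggqggqggqg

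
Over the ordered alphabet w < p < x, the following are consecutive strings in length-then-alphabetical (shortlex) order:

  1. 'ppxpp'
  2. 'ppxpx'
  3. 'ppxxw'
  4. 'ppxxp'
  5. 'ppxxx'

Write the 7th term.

pxwwp

Advancing 2 positions from ppxxx through ppxxx → pxwww reaches term 7.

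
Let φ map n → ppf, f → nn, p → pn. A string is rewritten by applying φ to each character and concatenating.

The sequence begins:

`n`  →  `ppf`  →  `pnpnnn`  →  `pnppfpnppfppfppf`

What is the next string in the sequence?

pnppfpnpnnnpnppfpnpnnnpnpnnnpnpnnn

Replace each of the 16 characters of pnppfpnppfppfppf in place — pn ppf pn pn nn pn ppf pn pn nn pn pn nn pn pn nn — and concatenate.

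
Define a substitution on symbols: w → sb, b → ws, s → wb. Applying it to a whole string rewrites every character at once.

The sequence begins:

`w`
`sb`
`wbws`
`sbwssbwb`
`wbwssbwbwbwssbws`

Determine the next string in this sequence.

φ(wbwssbwbwbwssbws) expands symbol-by-symbol to sb ws sb wb wb ws sb ws sb ws sb wb wb ws sb wb; joining the 16 pieces gives the next term.

sbwssbwbwbwssbwssbwssbwbwbwssbwb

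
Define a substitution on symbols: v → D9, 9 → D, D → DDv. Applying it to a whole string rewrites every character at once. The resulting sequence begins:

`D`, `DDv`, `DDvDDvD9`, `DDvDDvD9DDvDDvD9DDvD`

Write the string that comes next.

Replace each of the 20 characters of DDvDDvD9DDvDDvD9DDvD in place — DDv DDv D9 DDv DDv D9 DDv D DDv DDv D9 DDv DDv D9 DDv D DDv DDv D9 DDv — and concatenate.

DDvDDvD9DDvDDvD9DDvDDDvDDvD9DDvDDvD9DDvDDDvDDvD9DDv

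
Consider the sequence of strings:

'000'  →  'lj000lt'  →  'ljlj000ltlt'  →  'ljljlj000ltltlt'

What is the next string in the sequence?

Each term wraps the previous one in lj on the left and lt on the right.
So the next term is lj·ljljlj000ltltlt·lt.

ljljljlj000ltltltlt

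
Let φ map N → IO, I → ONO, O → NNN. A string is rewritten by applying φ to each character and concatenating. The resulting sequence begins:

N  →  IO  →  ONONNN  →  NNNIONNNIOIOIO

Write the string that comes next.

Replace each of the 14 characters of NNNIONNNIOIOIO in place — IO IO IO ONO NNN IO IO IO ONO NNN ONO NNN ONO NNN — and concatenate.

IOIOIOONONNNIOIOIOONONNNONONNNONONNN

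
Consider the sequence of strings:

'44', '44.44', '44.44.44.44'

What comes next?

s(k+1) = s(k)·.·s(k) — each term doubles the last with '.' between the halves.
One more doubling of 44.44.44.44 gives the answer.

44.44.44.44.44.44.44.44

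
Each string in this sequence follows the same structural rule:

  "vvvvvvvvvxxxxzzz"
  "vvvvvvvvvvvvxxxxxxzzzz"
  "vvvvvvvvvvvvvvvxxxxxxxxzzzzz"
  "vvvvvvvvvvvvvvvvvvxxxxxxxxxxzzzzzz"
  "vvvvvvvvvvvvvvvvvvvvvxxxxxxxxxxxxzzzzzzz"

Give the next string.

Term n consists of 3n+3 v's, followed by 2n x's, followed by n+1 z's, where the shown terms are n = 2, 3, 4, 5, 6.
At n = 7 the blocks have lengths 24, 14, 8.

vvvvvvvvvvvvvvvvvvvvvvvvxxxxxxxxxxxxxxzzzzzzzz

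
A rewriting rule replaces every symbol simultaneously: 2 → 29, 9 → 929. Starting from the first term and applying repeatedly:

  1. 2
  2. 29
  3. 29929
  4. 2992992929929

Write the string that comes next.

Rewriting the 13 symbols of 2992992929929 one by one yields 29 929 929 29 929 929 29 929 29 929 929 29 929; concatenated:

2992992929929929299292992992929929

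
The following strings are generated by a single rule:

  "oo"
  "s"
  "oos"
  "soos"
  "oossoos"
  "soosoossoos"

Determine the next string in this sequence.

This is a Fibonacci-style word recurrence s(k) = s(k−2)·s(k−1): e.g. oo·s = oos.
The next term joins oossoos and soosoossoos.

oossoossoosoossoos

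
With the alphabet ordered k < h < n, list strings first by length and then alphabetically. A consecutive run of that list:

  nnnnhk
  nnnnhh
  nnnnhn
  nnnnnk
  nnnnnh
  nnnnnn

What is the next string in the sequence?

kkkkkkk

After nnnnnn the length-6 strings are exhausted; the first length-7 string is 7 copies of k.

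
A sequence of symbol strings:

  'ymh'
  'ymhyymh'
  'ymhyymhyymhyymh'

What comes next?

ymhyymhyymhyymhyymhyymhyymhyymh

Each string is two copies of the previous one joined by 'y'.
One more doubling of ymhyymhyymhyymh gives the answer.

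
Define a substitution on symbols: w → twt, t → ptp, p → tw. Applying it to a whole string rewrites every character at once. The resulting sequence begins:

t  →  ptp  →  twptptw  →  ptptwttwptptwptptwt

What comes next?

twptptwptptwtptpptptwttwptptwptptwttwptptwptptwtptp

Replace each of the 19 characters of ptptwttwptptwptptwt in place — tw ptp tw ptp twt ptp ptp twt tw ptp tw ptp twt tw ptp tw ptp twt ptp — and concatenate.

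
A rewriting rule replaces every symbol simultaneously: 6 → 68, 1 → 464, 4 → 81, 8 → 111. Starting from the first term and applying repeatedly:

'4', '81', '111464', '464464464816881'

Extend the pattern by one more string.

Applying the rule to each of the 15 symbols of 464464464816881 gives the pieces 81 68 81 81 68 81 81 68 81 111 464 68 111 111 464, which concatenate to the answer.

81688181688181688111146468111111464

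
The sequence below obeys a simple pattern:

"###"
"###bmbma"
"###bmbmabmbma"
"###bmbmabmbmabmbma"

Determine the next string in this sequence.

###bmbmabmbmabmbmabmbma

Every step adds bmbma to the end: s(k+1) = s(k)·bmbma.
So the next term is ###bmbmabmbmabmbma·bmbma.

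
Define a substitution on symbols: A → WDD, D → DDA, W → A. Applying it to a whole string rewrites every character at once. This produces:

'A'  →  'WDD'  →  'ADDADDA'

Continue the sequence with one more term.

Apply φ to ADDADDA symbol by symbol: A→WDD, D→DDA, D→DDA, A→WDD, D→DDA, D→DDA, A→WDD; joined: WDD DDA DDA WDD DDA DDA WDD.

WDDDDADDAWDDDDADDAWDD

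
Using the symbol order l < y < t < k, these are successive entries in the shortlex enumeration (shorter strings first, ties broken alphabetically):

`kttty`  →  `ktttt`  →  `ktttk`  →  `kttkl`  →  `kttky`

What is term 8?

Advancing 3 positions from kttky through kttky → kttkt → kttkk reaches term 8.

ktkll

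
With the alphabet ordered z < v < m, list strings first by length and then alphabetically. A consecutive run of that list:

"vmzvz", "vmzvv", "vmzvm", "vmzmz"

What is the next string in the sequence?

Treat vmzmz as a base-3 numeral over the given alphabet and add one, carrying through any trailing m's.

vmzmv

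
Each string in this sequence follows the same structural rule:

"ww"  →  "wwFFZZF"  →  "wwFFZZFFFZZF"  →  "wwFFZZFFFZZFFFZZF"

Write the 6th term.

Every step adds FFZZF to the end: s(k+1) = s(k)·FFZZF.
From wwFFZZFFFZZFFFZZF, 2 further steps: wwFFZZFFFZZFFFZZF → wwFFZZFFFZZFFFZZFFFZZF → (answer).

wwFFZZFFFZZFFFZZFFFZZFFFZZF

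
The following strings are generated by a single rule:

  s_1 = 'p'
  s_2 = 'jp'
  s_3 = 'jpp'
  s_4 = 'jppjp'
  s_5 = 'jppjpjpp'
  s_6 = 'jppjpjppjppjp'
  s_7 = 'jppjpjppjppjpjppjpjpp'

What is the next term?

jppjpjppjppjpjppjpjppjppjpjppjppjp

This is a Fibonacci-style word recurrence s(k) = s(k−1)·s(k−2): e.g. jp·p = jpp.
So term 8 is jppjpjppjppjpjppjpjpp·jppjpjppjppjp.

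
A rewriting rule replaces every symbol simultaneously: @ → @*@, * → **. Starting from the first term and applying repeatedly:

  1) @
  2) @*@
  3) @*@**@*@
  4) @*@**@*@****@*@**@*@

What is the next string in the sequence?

Replace each of the 20 characters of @*@**@*@****@*@**@*@ in place — @*@ ** @*@ ** ** @*@ ** @*@ ** ** ** ** @*@ ** @*@ ** ** @*@ ** @*@ — and concatenate.

@*@**@*@****@*@**@*@********@*@**@*@****@*@**@*@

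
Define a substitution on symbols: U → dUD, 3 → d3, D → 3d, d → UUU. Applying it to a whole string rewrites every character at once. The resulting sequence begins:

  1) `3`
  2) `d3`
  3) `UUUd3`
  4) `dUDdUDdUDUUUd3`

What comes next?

UUUdUD3dUUUdUD3dUUUdUD3ddUDdUDdUDUUUd3

Replace each of the 14 characters of dUDdUDdUDUUUd3 in place — UUU dUD 3d UUU dUD 3d UUU dUD 3d dUD dUD dUD UUU d3 — and concatenate.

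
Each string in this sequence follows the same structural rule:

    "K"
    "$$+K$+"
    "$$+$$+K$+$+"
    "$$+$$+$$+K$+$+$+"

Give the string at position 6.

$$+$$+$$+$$+$$+K$+$+$+$+$+

Every step adds $$+ to the front and $+ to the end of the previous string.
From $$+$$+$$+K$+$+$+, 2 further steps: $$+$$+$$+K$+$+$+ → $$+$$+$$+$$+K$+$+$+$+ → (answer).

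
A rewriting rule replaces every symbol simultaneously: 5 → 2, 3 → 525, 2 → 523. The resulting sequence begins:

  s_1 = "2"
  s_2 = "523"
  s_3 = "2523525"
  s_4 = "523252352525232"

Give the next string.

25235255232523525252325232523525523

φ(523252352525232) expands symbol-by-symbol to 2 523 525 523 2 523 525 2 523 2 523 2 523 525 523; joining the 15 pieces gives the next term.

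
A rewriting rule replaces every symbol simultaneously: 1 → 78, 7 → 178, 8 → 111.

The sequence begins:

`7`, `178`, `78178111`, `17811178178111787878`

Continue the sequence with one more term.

7817811178787817811178178111787878178111178111178111

φ(17811178178111787878) expands symbol-by-symbol to 78 178 111 78 78 78 178 111 78 178 111 78 78 78 178 111 178 111 178 111; joining the 20 pieces gives the next term.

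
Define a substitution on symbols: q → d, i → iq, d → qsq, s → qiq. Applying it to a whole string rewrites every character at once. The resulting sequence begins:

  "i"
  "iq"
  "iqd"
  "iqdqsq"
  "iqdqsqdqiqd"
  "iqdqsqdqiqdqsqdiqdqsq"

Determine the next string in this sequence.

Applying the rule to each of the 21 symbols of iqdqsqdqiqdqsqdiqdqsq gives the pieces iq d qsq d qiq d qsq d iq d qsq d qiq d qsq iq d qsq d qiq d, which concatenate to the answer.

iqdqsqdqiqdqsqdiqdqsqdqiqdqsqiqdqsqdqiqd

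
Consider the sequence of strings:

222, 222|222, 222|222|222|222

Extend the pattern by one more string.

Every step duplicates the string with '|' between the halves.
Doubling 222|222|222|222 with '|' between the halves:

222|222|222|222|222|222|222|222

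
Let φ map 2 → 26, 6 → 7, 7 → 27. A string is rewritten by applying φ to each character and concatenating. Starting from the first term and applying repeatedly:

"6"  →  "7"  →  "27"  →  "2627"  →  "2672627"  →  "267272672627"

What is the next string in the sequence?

Rewriting each symbol of 267272672627: 2→26, 6→7, 7→27, 2→26, 7→27, 2→26, 6→7, 7→27, 2→26, 6→7, 2→26, 7→27, which concatenates to 26 7 27 26 27 26 7 27 26 7 26 27.

267272627267272672627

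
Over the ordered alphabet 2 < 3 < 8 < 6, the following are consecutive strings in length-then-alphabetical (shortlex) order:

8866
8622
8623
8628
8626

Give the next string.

8632

Find the rightmost character of 8626 below 6, bump it to the next letter, and reset everything to its right to 2.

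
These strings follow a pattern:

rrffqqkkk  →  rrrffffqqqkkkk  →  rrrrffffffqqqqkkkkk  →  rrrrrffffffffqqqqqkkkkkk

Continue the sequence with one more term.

Term n consists of n+1 r's, followed by 2n f's, followed by n+1 q's, followed by n+2 k's (n = 1, 2, …).
At n = 5 the blocks have lengths 6, 10, 6, 7.

rrrrrrffffffffffqqqqqqkkkkkkk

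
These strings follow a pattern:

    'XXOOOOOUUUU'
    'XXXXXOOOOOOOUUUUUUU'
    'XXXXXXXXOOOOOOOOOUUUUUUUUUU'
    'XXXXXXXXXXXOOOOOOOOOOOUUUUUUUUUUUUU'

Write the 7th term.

XXXXXXXXXXXXXXXXXXXXOOOOOOOOOOOOOOOOOUUUUUUUUUUUUUUUUUUUUUU

Reading off run lengths: X runs 2, 5, 8, 11; O runs 5, 7, 9, 11; U runs 4, 7, 10, 13 — each is linear in n (n = 1, 2, …).
At n = 7 the blocks have lengths 20, 17, 22.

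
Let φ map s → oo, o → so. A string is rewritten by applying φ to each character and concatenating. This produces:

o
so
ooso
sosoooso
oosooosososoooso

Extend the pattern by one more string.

sosooosososooosooosooosososoooso

Applying the rule to each of the 16 symbols of oosooosososoooso gives the pieces so so oo so so so oo so oo so oo so so so oo so, which concatenate to the answer.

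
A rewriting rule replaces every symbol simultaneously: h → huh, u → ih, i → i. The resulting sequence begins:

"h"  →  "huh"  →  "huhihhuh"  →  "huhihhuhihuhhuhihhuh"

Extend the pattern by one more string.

Applying the rule to each of the 20 symbols of huhihhuhihuhhuhihhuh gives the pieces huh ih huh i huh huh ih huh i huh ih huh huh ih huh i huh huh ih huh, which concatenate to the answer.

huhihhuhihuhhuhihhuhihuhihhuhhuhihhuhihuhhuhihhuh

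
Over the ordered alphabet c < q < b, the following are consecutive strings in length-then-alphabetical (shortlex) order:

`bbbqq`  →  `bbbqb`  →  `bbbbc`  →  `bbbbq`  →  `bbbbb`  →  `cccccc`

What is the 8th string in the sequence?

cccccb

Stepping forward 2 times from cccccc: cccccc → cccccq, then the target.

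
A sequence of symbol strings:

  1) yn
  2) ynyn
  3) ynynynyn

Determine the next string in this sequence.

ynynynynynynynyn

Every step duplicates the string.
So the next term is two copies of ynynynyn.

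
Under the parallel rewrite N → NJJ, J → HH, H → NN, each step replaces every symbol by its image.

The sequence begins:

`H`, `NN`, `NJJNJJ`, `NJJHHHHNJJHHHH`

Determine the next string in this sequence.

Rewriting the 14 symbols of NJJHHHHNJJHHHH one by one yields NJJ HH HH NN NN NN NN NJJ HH HH NN NN NN NN; concatenated:

NJJHHHHNNNNNNNNNJJHHHHNNNNNNNN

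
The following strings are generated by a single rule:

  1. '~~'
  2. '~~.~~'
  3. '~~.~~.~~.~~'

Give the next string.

s(k+1) = s(k)·.·s(k) — each term doubles the last with '.' between the halves.
Doubling ~~.~~.~~.~~ with '.' between the halves:

~~.~~.~~.~~.~~.~~.~~.~~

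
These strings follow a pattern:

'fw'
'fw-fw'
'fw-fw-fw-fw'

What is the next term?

s(k+1) = s(k)·-·s(k) — each term doubles the last with '-' between the halves.
Doubling fw-fw-fw-fw with '-' between the halves:

fw-fw-fw-fw-fw-fw-fw-fw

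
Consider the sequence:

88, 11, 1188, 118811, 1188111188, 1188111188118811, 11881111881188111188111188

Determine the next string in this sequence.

From term 3 onward, concatenate the last term with the second-to-last: 11·88 = 1188, 1188·11 = 118811, …
Continuing: 11881111881188111188111188 · 1188111188118811 gives term 8.

118811118811881111881111881188111188118811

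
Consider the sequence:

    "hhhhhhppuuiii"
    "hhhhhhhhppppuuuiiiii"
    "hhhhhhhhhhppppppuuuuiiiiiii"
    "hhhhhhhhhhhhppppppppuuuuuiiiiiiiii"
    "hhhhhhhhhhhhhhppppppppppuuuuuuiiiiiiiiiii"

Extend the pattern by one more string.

hhhhhhhhhhhhhhhhppppppppppppuuuuuuuiiiiiiiiiiiii

The n-th term is 2n+2 h's then 2n-2 p's then n u's then 2n-1 i's, where the shown terms are n = 2, 3, 4, 5, 6.
At n = 7 the blocks have lengths 16, 12, 7, 13.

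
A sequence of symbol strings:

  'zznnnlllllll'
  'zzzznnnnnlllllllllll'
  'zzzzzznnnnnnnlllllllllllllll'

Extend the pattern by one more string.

The n-th term is 2n z's then 2n+1 n's then 4n+3 l's (n = 1, 2, …).
For the next term, n = 4, so the run lengths are 8, 9, 19.

zzzzzzzznnnnnnnnnlllllllllllllllllll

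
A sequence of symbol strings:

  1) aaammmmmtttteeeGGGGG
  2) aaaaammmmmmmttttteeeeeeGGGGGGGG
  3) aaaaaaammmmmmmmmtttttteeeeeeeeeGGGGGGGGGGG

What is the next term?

The n-th term is 2n+1 a's then 2n+3 m's then n+3 t's then 3n e's then 3n+2 G's (n = 1, 2, …).
At n = 4 the blocks have lengths 9, 11, 7, 12, 14.

aaaaaaaaammmmmmmmmmmttttttteeeeeeeeeeeeGGGGGGGGGGGGGG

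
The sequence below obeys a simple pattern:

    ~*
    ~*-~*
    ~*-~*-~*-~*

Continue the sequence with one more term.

Each string is two copies of the previous one joined by '-'.
One more doubling of ~*-~*-~*-~* gives the answer.

~*-~*-~*-~*-~*-~*-~*-~*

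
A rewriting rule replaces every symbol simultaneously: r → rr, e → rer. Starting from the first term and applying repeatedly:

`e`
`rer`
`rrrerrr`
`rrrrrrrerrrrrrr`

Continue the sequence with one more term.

Rewriting the 15 symbols of rrrrrrrerrrrrrr one by one yields rr rr rr rr rr rr rr rer rr rr rr rr rr rr rr; concatenated:

rrrrrrrrrrrrrrrerrrrrrrrrrrrrrr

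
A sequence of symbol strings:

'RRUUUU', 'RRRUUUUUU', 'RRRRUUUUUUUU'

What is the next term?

RRRRRUUUUUUUUUU

Each string has the form R^{n} U^{2n}, where the shown terms are n = 2, 3, 4.
For the next term, n = 5, so the run lengths are 5, 10.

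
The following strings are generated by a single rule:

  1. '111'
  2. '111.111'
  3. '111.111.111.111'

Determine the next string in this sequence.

Every step duplicates the string with '.' between the halves.
Doubling 111.111.111.111 with '.' between the halves:

111.111.111.111.111.111.111.111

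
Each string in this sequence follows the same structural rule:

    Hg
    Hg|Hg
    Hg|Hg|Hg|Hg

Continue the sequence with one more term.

s(k+1) = s(k)·|·s(k) — each term doubles the last with '|' between the halves.
So the next term is two copies of Hg|Hg|Hg|Hg with '|' between the halves.

Hg|Hg|Hg|Hg|Hg|Hg|Hg|Hg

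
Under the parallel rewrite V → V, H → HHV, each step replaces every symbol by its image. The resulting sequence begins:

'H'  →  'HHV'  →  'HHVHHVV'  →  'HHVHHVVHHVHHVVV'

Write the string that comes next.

HHVHHVVHHVHHVVVHHVHHVVHHVHHVVVV

Replace each of the 15 characters of HHVHHVVHHVHHVVV in place — HHV HHV V HHV HHV V V HHV HHV V HHV HHV V V V — and concatenate.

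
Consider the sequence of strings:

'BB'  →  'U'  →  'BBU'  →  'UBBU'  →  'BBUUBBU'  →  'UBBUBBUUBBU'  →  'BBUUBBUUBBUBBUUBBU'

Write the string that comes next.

UBBUBBUUBBUBBUUBBUUBBUBBUUBBU

From term 3 onward, concatenate the second-to-last term with the last: BB·U = BBU, U·BBU = UBBU, …
The next term joins UBBUBBUUBBU and BBUUBBUUBBUBBUUBBU.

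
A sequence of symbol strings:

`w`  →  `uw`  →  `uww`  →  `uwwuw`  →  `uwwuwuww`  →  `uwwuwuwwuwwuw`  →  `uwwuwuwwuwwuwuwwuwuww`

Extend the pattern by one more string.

uwwuwuwwuwwuwuwwuwuwwuwwuwuwwuwwuw

Each term (from the third on) is the previous term followed by the one before it: term 3 = uw·w = uww.
Continuing: uwwuwuwwuwwuwuwwuwuww · uwwuwuwwuwwuw gives term 8.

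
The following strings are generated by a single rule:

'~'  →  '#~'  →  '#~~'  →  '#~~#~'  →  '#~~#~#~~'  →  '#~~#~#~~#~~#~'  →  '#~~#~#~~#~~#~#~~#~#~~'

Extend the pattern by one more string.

This is a Fibonacci-style word recurrence s(k) = s(k−1)·s(k−2): e.g. #~·~ = #~~.
The next term joins #~~#~#~~#~~#~#~~#~#~~ and #~~#~#~~#~~#~.

#~~#~#~~#~~#~#~~#~#~~#~~#~#~~#~~#~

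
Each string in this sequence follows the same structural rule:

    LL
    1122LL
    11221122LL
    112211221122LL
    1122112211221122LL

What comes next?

11221122112211221122LL

Every step adds 1122 at the front: s(k+1) = 1122·s(k).
So the next term is 1122·1122112211221122LL.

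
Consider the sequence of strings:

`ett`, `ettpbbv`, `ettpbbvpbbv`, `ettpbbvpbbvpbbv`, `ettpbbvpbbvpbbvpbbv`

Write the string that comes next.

Each term is the previous one with pbbv appended.
One more step from ettpbbvpbbvpbbvpbbv gives the answer.

ettpbbvpbbvpbbvpbbvpbbv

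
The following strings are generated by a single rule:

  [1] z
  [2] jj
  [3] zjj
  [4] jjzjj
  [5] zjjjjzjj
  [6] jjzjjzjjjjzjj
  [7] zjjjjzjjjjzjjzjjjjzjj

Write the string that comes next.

Each term (from the third on) is the two preceding terms concatenated in order: term 3 = z·jj = zjj.
So term 8 is jjzjjzjjjjzjj·zjjjjzjjjjzjjzjjjjzjj.

jjzjjzjjjjzjjzjjjjzjjjjzjjzjjjjzjj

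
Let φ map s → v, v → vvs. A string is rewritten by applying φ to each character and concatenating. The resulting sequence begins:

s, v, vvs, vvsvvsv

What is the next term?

vvsvvsvvvsvvsvvvs

Apply φ to vvsvvsv symbol by symbol: v→vvs, v→vvs, s→v, v→vvs, v→vvs, s→v, v→vvs; joined: vvs vvs v vvs vvs v vvs.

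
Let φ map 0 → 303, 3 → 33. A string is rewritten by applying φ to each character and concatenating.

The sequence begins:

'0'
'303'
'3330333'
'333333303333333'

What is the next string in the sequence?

3333333333333330333333333333333

φ(333333303333333) expands symbol-by-symbol to 33 33 33 33 33 33 33 303 33 33 33 33 33 33 33; joining the 15 pieces gives the next term.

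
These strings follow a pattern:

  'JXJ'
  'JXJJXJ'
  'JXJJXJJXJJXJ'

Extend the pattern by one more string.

JXJJXJJXJJXJJXJJXJJXJJXJ

Every step duplicates the string.
One more doubling of JXJJXJJXJJXJ gives the answer.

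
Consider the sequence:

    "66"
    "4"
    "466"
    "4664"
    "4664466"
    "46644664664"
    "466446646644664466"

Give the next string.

This is a Fibonacci-style word recurrence s(k) = s(k−1)·s(k−2): e.g. 4·66 = 466.
So term 8 is 466446646644664466·46644664664.

46644664664466446646644664664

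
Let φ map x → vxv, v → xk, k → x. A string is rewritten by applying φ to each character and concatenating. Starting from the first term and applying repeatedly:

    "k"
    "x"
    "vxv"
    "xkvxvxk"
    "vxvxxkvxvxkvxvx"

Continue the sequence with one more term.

xkvxvxkvxvvxvxxkvxvxkvxvxxkvxvxkvxv

Replace each of the 15 characters of vxvxxkvxvxkvxvx in place — xk vxv xk vxv vxv x xk vxv xk vxv x xk vxv xk vxv — and concatenate.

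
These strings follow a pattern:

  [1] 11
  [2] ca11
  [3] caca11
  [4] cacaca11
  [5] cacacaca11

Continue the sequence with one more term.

Every step adds ca at the front: s(k+1) = ca·s(k).
Applying this once more to cacacaca11:

cacacacaca11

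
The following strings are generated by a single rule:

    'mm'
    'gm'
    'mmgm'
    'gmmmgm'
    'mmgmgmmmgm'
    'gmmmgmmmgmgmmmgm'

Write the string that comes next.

mmgmgmmmgmgmmmgmmmgmgmmmgm

This is a Fibonacci-style word recurrence s(k) = s(k−2)·s(k−1): e.g. mm·gm = mmgm.
The next term joins mmgmgmmmgm and gmmmgmmmgmgmmmgm.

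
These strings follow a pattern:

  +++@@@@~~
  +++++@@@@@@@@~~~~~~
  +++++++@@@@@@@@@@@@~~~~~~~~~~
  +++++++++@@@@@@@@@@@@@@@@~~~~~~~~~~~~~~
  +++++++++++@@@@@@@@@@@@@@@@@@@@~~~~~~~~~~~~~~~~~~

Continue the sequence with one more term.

Term n consists of 2n+1 +'s, followed by 4n @'s, followed by 4n-2 ~'s (n = 1, 2, …).
Setting n = 6 gives 13, 24, 22 characters in each block.

+++++++++++++@@@@@@@@@@@@@@@@@@@@@@@@~~~~~~~~~~~~~~~~~~~~~~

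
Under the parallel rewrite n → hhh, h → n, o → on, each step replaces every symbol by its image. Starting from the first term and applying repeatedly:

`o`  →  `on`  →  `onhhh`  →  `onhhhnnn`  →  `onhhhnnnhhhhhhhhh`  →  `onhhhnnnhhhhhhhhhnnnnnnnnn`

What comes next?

Replace each of the 26 characters of onhhhnnnhhhhhhhhhnnnnnnnnn in place — on hhh n n n hhh hhh hhh n n n n n n n n n hhh hhh hhh hhh hhh hhh hhh hhh hhh — and concatenate.

onhhhnnnhhhhhhhhhnnnnnnnnnhhhhhhhhhhhhhhhhhhhhhhhhhhh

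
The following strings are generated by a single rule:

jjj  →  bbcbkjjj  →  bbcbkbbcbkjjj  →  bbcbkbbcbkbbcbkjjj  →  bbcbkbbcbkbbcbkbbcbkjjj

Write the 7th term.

bbcbkbbcbkbbcbkbbcbkbbcbkbbcbkjjj

The strings grow by a fixed prefix bbcbk each time.
From bbcbkbbcbkbbcbkbbcbkjjj, 2 further steps: bbcbkbbcbkbbcbkbbcbkjjj → bbcbkbbcbkbbcbkbbcbkbbcbkjjj → (answer).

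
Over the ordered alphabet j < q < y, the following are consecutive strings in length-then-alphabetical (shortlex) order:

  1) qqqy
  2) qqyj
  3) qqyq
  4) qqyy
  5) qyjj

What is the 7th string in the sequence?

Advancing 2 positions from qyjj through qyjj → qyjq reaches term 7.

qyjy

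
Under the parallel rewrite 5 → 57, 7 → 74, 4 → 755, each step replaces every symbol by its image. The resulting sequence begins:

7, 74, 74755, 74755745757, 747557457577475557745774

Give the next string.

Rewriting the 24 symbols of 747557457577475557745774 one by one yields 74 755 74 57 57 74 755 57 74 57 74 74 755 74 57 57 57 74 74 755 57 74 74 755; concatenated:

74755745757747555774577474755745757577474755577474755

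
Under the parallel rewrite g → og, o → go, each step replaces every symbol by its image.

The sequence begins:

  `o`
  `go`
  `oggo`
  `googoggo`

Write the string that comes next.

oggogooggoogoggo

Expanding googoggo: g→og, o→go, o→go, g→og, o→go, g→og, g→og, o→go. Concatenated: og go go og go og og go.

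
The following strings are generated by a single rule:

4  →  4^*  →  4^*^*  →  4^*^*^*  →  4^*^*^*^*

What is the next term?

4^*^*^*^*^*

The strings grow by a fixed suffix ^* each time.
One more step from 4^*^*^*^* gives the answer.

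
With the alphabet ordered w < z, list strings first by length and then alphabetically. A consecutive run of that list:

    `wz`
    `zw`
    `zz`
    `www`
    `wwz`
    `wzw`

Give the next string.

wzz

Treat wzw as a base-2 numeral over the given alphabet and add one, carrying through any trailing z's.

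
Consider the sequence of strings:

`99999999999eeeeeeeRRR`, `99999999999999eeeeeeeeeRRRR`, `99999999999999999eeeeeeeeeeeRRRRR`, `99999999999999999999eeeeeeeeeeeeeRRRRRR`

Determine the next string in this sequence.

99999999999999999999999eeeeeeeeeeeeeeeRRRRRRR

Reading off run lengths: 9 runs 11, 14, 17, 20; e runs 7, 9, 11, 13; R runs 3, 4, 5, 6 — each is linear in n, where the shown terms are n = 3, 4, 5, 6.
Setting n = 7 gives 23, 15, 7 characters in each block.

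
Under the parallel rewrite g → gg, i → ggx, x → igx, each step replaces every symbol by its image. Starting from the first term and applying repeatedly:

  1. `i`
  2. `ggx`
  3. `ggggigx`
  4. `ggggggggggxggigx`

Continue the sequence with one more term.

Rewriting the 16 symbols of ggggggggggxggigx one by one yields gg gg gg gg gg gg gg gg gg gg igx gg gg ggx gg igx; concatenated:

ggggggggggggggggggggigxggggggxggigx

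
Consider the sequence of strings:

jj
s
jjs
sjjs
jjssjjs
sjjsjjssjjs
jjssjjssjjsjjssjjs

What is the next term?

sjjsjjssjjsjjssjjssjjsjjssjjs

This is a Fibonacci-style word recurrence s(k) = s(k−2)·s(k−1): e.g. jj·s = jjs.
So term 8 is sjjsjjssjjs·jjssjjssjjsjjssjjs.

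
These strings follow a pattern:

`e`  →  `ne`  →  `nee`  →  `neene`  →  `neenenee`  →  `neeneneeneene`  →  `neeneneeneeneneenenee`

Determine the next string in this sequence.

This is a Fibonacci-style word recurrence s(k) = s(k−1)·s(k−2): e.g. ne·e = nee.
So term 8 is neeneneeneeneneenenee·neeneneeneene.

neeneneeneeneneeneneeneeneneeneene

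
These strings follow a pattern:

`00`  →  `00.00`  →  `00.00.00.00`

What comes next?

00.00.00.00.00.00.00.00

s(k+1) = s(k)·.·s(k) — each term doubles the last with '.' between the halves.
So the next term is two copies of 00.00.00.00 with '.' between the halves.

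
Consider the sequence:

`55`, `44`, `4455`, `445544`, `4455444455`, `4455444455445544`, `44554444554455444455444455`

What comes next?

Each term (from the third on) is the previous term followed by the one before it: term 3 = 44·55 = 4455.
Continuing: 44554444554455444455444455 · 4455444455445544 gives term 8.

445544445544554444554444554455444455445544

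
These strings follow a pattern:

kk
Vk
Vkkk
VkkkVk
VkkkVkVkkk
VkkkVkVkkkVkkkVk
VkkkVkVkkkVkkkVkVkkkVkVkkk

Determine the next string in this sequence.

VkkkVkVkkkVkkkVkVkkkVkVkkkVkkkVkVkkkVkkkVk

This is a Fibonacci-style word recurrence s(k) = s(k−1)·s(k−2): e.g. Vk·kk = Vkkk.
Continuing: VkkkVkVkkkVkkkVkVkkkVkVkkk · VkkkVkVkkkVkkkVk gives term 8.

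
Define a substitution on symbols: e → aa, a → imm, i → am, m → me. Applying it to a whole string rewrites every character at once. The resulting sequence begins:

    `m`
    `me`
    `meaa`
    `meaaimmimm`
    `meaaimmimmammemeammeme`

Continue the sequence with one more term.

Rewriting the 22 symbols of meaaimmimmammemeammeme one by one yields me aa imm imm am me me am me me imm me me aa me aa imm me me aa me aa; concatenated:

meaaimmimmammemeammemeimmmemeaameaaimmmemeaameaa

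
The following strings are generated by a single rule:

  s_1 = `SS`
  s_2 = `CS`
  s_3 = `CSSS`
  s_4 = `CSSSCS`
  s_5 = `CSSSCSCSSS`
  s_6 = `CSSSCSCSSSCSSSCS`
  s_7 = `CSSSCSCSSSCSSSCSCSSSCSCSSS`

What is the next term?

CSSSCSCSSSCSSSCSCSSSCSCSSSCSSSCSCSSSCSSSCS

This is a Fibonacci-style word recurrence s(k) = s(k−1)·s(k−2): e.g. CS·SS = CSSS.
Continuing: CSSSCSCSSSCSSSCSCSSSCSCSSS · CSSSCSCSSSCSSSCS gives term 8.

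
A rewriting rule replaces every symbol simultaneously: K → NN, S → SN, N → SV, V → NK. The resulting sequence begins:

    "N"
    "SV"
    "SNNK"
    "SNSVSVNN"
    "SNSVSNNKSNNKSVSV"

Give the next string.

SNSVSNNKSNSVSVNNSNSVSVNNSNNKSNNK

Replace each of the 16 characters of SNSVSNNKSNNKSVSV in place — SN SV SN NK SN SV SV NN SN SV SV NN SN NK SN NK — and concatenate.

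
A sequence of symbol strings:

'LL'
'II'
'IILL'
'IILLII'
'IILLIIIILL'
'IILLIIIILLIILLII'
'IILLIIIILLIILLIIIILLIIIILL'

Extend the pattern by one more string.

IILLIIIILLIILLIIIILLIIIILLIILLIIIILLIILLII

This is a Fibonacci-style word recurrence s(k) = s(k−1)·s(k−2): e.g. II·LL = IILL.
So term 8 is IILLIIIILLIILLIIIILLIIIILL·IILLIIIILLIILLII.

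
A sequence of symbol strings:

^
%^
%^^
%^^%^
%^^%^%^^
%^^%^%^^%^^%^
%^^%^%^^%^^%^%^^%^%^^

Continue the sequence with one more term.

From term 3 onward, concatenate the last term with the second-to-last: %^·^ = %^^, %^^·%^ = %^^%^, …
So term 8 is %^^%^%^^%^^%^%^^%^%^^·%^^%^%^^%^^%^.

%^^%^%^^%^^%^%^^%^%^^%^^%^%^^%^^%^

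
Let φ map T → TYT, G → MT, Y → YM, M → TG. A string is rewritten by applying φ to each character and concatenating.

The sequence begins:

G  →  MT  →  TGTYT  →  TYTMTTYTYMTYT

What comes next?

Rewriting the 13 symbols of TYTMTTYTYMTYT one by one yields TYT YM TYT TG TYT TYT YM TYT YM TG TYT YM TYT; concatenated:

TYTYMTYTTGTYTTYTYMTYTYMTGTYTYMTYT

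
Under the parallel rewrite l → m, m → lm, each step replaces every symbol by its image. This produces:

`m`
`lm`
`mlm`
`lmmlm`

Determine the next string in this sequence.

mlmlmmlm

Expanding lmmlm: l→m, m→lm, m→lm, l→m, m→lm. Concatenated: m lm lm m lm.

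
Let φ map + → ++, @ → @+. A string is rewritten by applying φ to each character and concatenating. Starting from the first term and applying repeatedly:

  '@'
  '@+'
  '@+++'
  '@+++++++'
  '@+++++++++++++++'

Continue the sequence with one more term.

@+++++++++++++++++++++++++++++++

Replace each of the 16 characters of @+++++++++++++++ in place — @+ ++ ++ ++ ++ ++ ++ ++ ++ ++ ++ ++ ++ ++ ++ ++ — and concatenate.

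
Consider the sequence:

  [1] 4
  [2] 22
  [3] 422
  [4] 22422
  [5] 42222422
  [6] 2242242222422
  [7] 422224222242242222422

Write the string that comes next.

2242242222422422224222242242222422

From term 3 onward, concatenate the second-to-last term with the last: 4·22 = 422, 22·422 = 22422, …
Continuing: 2242242222422 · 422224222242242222422 gives term 8.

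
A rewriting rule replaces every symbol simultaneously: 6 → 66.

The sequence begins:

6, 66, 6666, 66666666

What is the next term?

6666666666666666

Rewriting each symbol of 66666666: 6→66, 6→66, 6→66, 6→66, 6→66, 6→66, 6→66, 6→66, which concatenates to 66 66 66 66 66 66 66 66.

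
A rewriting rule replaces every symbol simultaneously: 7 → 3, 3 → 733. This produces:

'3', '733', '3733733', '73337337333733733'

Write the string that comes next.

37337337333733733373373373337337333733733

Applying the rule to each of the 17 symbols of 73337337333733733 gives the pieces 3 733 733 733 3 733 733 3 733 733 733 3 733 733 3 733 733, which concatenate to the answer.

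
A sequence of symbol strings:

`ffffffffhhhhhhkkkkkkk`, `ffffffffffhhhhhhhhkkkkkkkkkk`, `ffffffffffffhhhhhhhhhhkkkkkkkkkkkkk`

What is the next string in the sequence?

The n-th term is 2n+2 f's then 2n h's then 3n-2 k's, where the shown terms are n = 3, 4, 5.
Setting n = 6 gives 14, 12, 16 characters in each block.

ffffffffffffffhhhhhhhhhhhhkkkkkkkkkkkkkkkk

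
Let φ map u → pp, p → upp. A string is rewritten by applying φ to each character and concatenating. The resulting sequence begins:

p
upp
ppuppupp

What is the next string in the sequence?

uppuppppuppuppppuppupp

Rewriting each symbol of ppuppupp: p→upp, p→upp, u→pp, p→upp, p→upp, u→pp, p→upp, p→upp, which concatenates to upp upp pp upp upp pp upp upp.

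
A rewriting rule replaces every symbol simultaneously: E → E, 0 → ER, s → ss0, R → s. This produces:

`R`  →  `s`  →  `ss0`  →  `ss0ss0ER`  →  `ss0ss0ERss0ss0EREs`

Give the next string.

φ(ss0ss0ERss0ss0EREs) expands symbol-by-symbol to ss0 ss0 ER ss0 ss0 ER E s ss0 ss0 ER ss0 ss0 ER E s E ss0; joining the 18 pieces gives the next term.

ss0ss0ERss0ss0EREsss0ss0ERss0ss0EREsEss0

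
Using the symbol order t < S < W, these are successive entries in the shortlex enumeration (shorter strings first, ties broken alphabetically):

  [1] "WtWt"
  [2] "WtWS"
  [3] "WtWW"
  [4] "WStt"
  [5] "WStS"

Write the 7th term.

WSSt

Stepping forward 2 times from WStS: WStS → WStW, then the target.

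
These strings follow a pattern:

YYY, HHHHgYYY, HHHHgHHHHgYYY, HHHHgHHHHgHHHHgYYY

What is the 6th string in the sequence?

Every step adds HHHHg at the front: s(k+1) = HHHHg·s(k).
From HHHHgHHHHgHHHHgYYY, 2 further steps: HHHHgHHHHgHHHHgYYY → HHHHgHHHHgHHHHgHHHHgYYY → (answer).

HHHHgHHHHgHHHHgHHHHgHHHHgYYY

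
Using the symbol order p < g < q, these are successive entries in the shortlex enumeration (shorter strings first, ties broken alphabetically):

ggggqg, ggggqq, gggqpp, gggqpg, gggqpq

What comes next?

The successor of gggqpq increments the rightmost position that isn't already q and resets every position after it to p.

gggqgp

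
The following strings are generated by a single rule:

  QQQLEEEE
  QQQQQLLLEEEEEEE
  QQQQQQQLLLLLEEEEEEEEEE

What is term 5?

QQQQQQQQQQQLLLLLLLLLEEEEEEEEEEEEEEEE

Term n consists of 2n+1 Q's, followed by 2n-1 L's, followed by 3n+1 E's (n = 1, 2, …).
At n = 5 the blocks have lengths 11, 9, 16.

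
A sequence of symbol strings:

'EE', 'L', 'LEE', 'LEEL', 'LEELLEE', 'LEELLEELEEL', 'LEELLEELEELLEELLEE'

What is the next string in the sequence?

From term 3 onward, concatenate the last term with the second-to-last: L·EE = LEE, LEE·L = LEEL, …
Continuing: LEELLEELEELLEELLEE · LEELLEELEEL gives term 8.

LEELLEELEELLEELLEELEELLEELEEL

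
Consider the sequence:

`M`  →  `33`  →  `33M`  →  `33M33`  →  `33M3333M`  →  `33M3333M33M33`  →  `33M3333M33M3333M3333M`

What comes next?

Each term (from the third on) is the previous term followed by the one before it: term 3 = 33·M = 33M.
Continuing: 33M3333M33M3333M3333M · 33M3333M33M33 gives term 8.

33M3333M33M3333M3333M33M3333M33M33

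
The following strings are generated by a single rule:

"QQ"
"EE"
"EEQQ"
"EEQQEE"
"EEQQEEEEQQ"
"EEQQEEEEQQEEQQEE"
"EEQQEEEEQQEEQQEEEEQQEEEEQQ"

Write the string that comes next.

EEQQEEEEQQEEQQEEEEQQEEEEQQEEQQEEEEQQEEQQEE

From term 3 onward, concatenate the last term with the second-to-last: EE·QQ = EEQQ, EEQQ·EE = EEQQEE, …
The next term joins EEQQEEEEQQEEQQEEEEQQEEEEQQ and EEQQEEEEQQEEQQEE.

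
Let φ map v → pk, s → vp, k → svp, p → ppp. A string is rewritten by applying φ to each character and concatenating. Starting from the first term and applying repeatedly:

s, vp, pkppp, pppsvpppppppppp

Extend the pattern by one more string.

Rewriting the 15 symbols of pppsvpppppppppp one by one yields ppp ppp ppp vp pk ppp ppp ppp ppp ppp ppp ppp ppp ppp ppp; concatenated:

pppppppppvppkpppppppppppppppppppppppppppppp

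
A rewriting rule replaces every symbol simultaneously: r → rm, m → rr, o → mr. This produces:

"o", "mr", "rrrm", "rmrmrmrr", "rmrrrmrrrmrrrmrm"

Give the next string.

Rewriting the 16 symbols of rmrrrmrrrmrrrmrm one by one yields rm rr rm rm rm rr rm rm rm rr rm rm rm rr rm rr; concatenated:

rmrrrmrmrmrrrmrmrmrrrmrmrmrrrmrr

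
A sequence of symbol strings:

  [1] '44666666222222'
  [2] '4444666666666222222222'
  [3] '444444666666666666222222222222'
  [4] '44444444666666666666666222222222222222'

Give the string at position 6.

444444444444666666666666666666666222222222222222222222

Term n consists of 2n 4's, followed by 3n+3 6's, followed by 3n+3 2's (n = 1, 2, …).
At n = 6 the blocks have lengths 12, 21, 21.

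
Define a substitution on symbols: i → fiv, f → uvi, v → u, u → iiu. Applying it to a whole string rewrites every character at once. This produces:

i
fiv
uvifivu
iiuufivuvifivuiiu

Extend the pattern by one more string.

fivfiviiuiiuuvifivuiiuufivuvifivuiiufivfiviiu

Applying the rule to each of the 17 symbols of iiuufivuvifivuiiu gives the pieces fiv fiv iiu iiu uvi fiv u iiu u fiv uvi fiv u iiu fiv fiv iiu, which concatenate to the answer.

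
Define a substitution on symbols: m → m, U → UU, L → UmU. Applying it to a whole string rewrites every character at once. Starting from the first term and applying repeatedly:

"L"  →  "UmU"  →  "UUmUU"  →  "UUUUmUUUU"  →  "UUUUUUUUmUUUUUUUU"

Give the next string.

Rewriting the 17 symbols of UUUUUUUUmUUUUUUUU one by one yields UU UU UU UU UU UU UU UU m UU UU UU UU UU UU UU UU; concatenated:

UUUUUUUUUUUUUUUUmUUUUUUUUUUUUUUUU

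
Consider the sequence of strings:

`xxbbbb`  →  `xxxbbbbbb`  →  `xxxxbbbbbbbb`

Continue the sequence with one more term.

xxxxxbbbbbbbbbb

Each string has the form x^{n} b^{2n}, where the shown terms are n = 2, 3, 4.
For the next term, n = 5, so the run lengths are 5, 10.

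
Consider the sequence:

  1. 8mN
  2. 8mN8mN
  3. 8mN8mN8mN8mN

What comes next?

Each string is two copies of the previous one concatenated.
Doubling 8mN8mN8mN8mN:

8mN8mN8mN8mN8mN8mN8mN8mN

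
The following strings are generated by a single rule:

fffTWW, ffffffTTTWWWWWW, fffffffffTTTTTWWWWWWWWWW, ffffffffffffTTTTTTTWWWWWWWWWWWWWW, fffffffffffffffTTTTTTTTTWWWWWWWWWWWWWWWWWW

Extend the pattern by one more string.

Each string has the form f^{3n} T^{2n-1} W^{4n-2} (n = 1, 2, …).
For the next term, n = 6, so the run lengths are 18, 11, 22.

ffffffffffffffffffTTTTTTTTTTTWWWWWWWWWWWWWWWWWWWWWW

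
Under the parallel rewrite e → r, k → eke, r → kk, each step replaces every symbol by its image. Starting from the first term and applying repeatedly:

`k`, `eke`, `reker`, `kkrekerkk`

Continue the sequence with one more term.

ekeekekkrekerkkekeeke

Apply φ to kkrekerkk symbol by symbol: k→eke, k→eke, r→kk, e→r, k→eke, e→r, r→kk, k→eke, k→eke; joined: eke eke kk r eke r kk eke eke.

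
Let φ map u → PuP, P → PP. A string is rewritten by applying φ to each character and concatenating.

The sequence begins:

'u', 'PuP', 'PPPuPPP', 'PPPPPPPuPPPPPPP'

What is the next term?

Rewriting the 15 symbols of PPPPPPPuPPPPPPP one by one yields PP PP PP PP PP PP PP PuP PP PP PP PP PP PP PP; concatenated:

PPPPPPPPPPPPPPPuPPPPPPPPPPPPPPP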